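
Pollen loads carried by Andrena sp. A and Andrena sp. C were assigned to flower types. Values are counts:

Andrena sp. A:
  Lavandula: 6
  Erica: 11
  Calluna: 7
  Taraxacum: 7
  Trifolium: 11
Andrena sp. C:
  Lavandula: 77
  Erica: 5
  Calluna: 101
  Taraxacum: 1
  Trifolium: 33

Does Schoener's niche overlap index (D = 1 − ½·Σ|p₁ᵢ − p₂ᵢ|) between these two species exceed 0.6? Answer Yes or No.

No

Proportions for Andrena sp. A (n=42): 6/42=0.1429, 11/42=0.2619, 7/42=0.1667, 7/42=0.1667, 11/42=0.2619
Proportions for Andrena sp. C (n=217): 77/217=0.3548, 5/217=0.0230, 101/217=0.4654, 1/217=0.0046, 33/217=0.1521
Σ|p₁ᵢ − p₂ᵢ| = 0.2119 + 0.2389 + 0.2987 + 0.1621 + 0.1098 = 1.0214
D = 1 − ½ × 1.0214 = 1 − 0.51070 = 0.48930
D = 0.48930 < 0.6 → No.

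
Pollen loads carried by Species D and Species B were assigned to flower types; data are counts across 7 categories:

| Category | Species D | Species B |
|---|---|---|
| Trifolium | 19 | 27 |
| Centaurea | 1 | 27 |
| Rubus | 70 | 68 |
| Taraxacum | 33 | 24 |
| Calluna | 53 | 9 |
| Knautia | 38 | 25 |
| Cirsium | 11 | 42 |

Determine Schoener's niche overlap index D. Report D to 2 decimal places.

Proportions for Species D (n=225): 19/225=0.0844, 1/225=0.0044, 70/225=0.3111, 33/225=0.1467, 53/225=0.2356, 38/225=0.1689, 11/225=0.0489
Proportions for Species B (n=222): 27/222=0.1216, 27/222=0.1216, 68/222=0.3063, 24/222=0.1081, 9/222=0.0405, 25/222=0.1126, 42/222=0.1892
Σ|p₁ᵢ − p₂ᵢ| = 0.0372 + 0.1172 + 0.0048 + 0.0386 + 0.1951 + 0.0563 + 0.1403 = 0.5895
D = 1 − ½ × 0.5895 = 1 − 0.29475 = 0.70525

0.71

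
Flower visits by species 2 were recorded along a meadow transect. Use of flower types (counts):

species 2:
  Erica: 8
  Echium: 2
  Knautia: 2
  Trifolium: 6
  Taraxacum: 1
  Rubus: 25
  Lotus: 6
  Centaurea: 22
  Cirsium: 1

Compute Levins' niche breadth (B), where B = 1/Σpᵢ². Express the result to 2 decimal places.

Proportions for species 2 (n=73): 8/73=0.1096, 2/73=0.0274, 2/73=0.0274, 6/73=0.0822, 1/73=0.0137, 25/73=0.3425, 6/73=0.0822, 22/73=0.3014, 1/73=0.0137
Σpᵢ² = 0.1096² + 0.0274² + 0.0274² + 0.0822² + 0.0137² + 0.3425² + 0.0822² + 0.3014² + 0.0137² = 0.012012 + 0.000751 + 0.000751 + 0.006757 + 0.000188 + 0.117306 + 0.006757 + 0.090842 + 0.000188 = 0.235552
B = 1 / 0.235552 = 4.2453

4.25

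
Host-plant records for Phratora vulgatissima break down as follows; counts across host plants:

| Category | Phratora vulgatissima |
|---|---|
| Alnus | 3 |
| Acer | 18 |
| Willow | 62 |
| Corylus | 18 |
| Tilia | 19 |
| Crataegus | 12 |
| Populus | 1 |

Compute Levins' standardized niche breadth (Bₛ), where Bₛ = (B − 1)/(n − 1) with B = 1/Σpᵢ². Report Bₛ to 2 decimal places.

Proportions for Phratora vulgatissima (n=133): 3/133=0.0226, 18/133=0.1353, 62/133=0.4662, 18/133=0.1353, 19/133=0.1429, 12/133=0.0902, 1/133=0.0075
Σpᵢ² = 0.0226² + 0.1353² + 0.4662² + 0.1353² + 0.1429² + 0.0902² + 0.0075² = 0.000511 + 0.018306 + 0.217342 + 0.018306 + 0.020420 + 0.008136 + 0.000056 = 0.283077
B = 1 / 0.283077 = 3.5326
Bₛ = (B − 1)/(n − 1) = (3.5326 − 1)/(7 − 1) = 2.5326/6 = 0.4221

0.42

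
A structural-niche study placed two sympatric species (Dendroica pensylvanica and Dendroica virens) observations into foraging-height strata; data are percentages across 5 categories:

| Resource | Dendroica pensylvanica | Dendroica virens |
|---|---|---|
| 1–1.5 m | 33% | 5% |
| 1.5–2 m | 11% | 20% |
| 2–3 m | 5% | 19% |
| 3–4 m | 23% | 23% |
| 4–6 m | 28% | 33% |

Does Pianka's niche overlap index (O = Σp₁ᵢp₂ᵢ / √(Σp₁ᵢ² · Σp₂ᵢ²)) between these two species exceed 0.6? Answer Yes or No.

Convert percentages to proportions (divide by 100).
Σ p₁ᵢp₂ᵢ = 0.0165 + 0.0220 + 0.0095 + 0.0529 + 0.0924 = 0.1933
Σp_1ᵢ² = 0.33² + 0.11² + 0.05² + 0.23² + 0.28² = 0.1089 + 0.0121 + 0.0025 + 0.0529 + 0.0784 = 0.2548
Σp_2ᵢ² = 0.05² + 0.20² + 0.19² + 0.23² + 0.33² = 0.0025 + 0.0400 + 0.0361 + 0.0529 + 0.1089 = 0.2404
O = 0.1933 / √(0.2548 × 0.2404) = 0.1933 / 0.24750 = 0.7810
O = 0.7810 > 0.6 → Yes.

Yes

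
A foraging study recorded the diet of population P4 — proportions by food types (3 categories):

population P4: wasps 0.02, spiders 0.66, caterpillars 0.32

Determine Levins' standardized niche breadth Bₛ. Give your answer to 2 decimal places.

Σpᵢ² = 0.02² + 0.66² + 0.32² = 0.0004 + 0.4356 + 0.1024 = 0.5384
B = 1 / 0.5384 = 1.8574
Bₛ = (B − 1)/(n − 1) = (1.8574 − 1)/(3 − 1) = 0.8574/2 = 0.4287

0.43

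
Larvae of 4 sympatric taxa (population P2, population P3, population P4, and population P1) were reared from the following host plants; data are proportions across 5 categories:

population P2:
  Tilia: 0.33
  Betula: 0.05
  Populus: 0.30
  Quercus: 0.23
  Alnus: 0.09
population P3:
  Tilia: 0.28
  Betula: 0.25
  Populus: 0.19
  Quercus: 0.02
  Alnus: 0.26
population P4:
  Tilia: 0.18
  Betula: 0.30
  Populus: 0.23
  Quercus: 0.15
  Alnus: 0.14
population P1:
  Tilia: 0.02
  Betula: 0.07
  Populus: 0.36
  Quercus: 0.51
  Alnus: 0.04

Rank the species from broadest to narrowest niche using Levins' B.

Σp_P2ᵢ² = 0.33² + 0.05² + 0.30² + 0.23² + 0.09² = 0.1089 + 0.0025 + 0.0900 + 0.0529 + 0.0081 = 0.2624
B_P2 = 1 / 0.2624 = 3.8110
Σp_P3ᵢ² = 0.28² + 0.25² + 0.19² + 0.02² + 0.26² = 0.0784 + 0.0625 + 0.0361 + 0.0004 + 0.0676 = 0.2450
B_P3 = 1 / 0.2450 = 4.0816
Σp_P4ᵢ² = 0.18² + 0.30² + 0.23² + 0.15² + 0.14² = 0.0324 + 0.0900 + 0.0529 + 0.0225 + 0.0196 = 0.2174
B_P4 = 1 / 0.2174 = 4.5998
Σp_P1ᵢ² = 0.02² + 0.07² + 0.36² + 0.51² + 0.04² = 0.0004 + 0.0049 + 0.1296 + 0.2601 + 0.0016 = 0.3966
B_P1 = 1 / 0.3966 = 2.5214
Ranking by B (broadest → narrowest): population P4 (4.60) > population P3 (4.08) > population P2 (3.81) > population P1 (2.52)

population P4 > population P3 > population P2 > population P1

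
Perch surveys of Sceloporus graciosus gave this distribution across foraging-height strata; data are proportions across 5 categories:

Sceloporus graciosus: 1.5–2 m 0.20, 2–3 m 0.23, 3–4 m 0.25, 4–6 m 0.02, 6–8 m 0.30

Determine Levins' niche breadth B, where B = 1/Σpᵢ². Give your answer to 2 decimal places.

4.07

Σpᵢ² = 0.20² + 0.23² + 0.25² + 0.02² + 0.30² = 0.0400 + 0.0529 + 0.0625 + 0.0004 + 0.0900 = 0.2458
B = 1 / 0.2458 = 4.0683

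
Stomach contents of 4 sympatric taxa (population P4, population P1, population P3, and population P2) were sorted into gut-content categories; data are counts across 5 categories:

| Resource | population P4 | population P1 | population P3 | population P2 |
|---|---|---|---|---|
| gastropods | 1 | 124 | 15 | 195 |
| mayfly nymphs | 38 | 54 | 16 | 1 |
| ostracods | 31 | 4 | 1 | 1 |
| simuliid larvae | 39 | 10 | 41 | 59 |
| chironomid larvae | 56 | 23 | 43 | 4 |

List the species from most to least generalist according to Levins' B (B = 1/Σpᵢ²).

Proportions for population P4 (n=165): 1/165=0.0061, 38/165=0.2303, 31/165=0.1879, 39/165=0.2364, 56/165=0.3394
Proportions for population P1 (n=215): 124/215=0.5767, 54/215=0.2512, 4/215=0.0186, 10/215=0.0465, 23/215=0.1070
Proportions for population P3 (n=116): 15/116=0.1293, 16/116=0.1379, 1/116=0.0086, 41/116=0.3534, 43/116=0.3707
Proportions for population P2 (n=260): 195/260=0.7500, 1/260=0.0038, 1/260=0.0038, 59/260=0.2269, 4/260=0.0154
Σp_P4ᵢ² = 0.0061² + 0.2303² + 0.1879² + 0.2364² + 0.3394² = 0.000037 + 0.053038 + 0.035306 + 0.055885 + 0.115192 = 0.259458
B_P4 = 1 / 0.259458 = 3.8542
Σp_P1ᵢ² = 0.5767² + 0.2512² + 0.0186² + 0.0465² + 0.1070² = 0.332583 + 0.063101 + 0.000346 + 0.002162 + 0.011449 = 0.409641
B_P1 = 1 / 0.409641 = 2.4412
Σp_P3ᵢ² = 0.1293² + 0.1379² + 0.0086² + 0.3534² + 0.3707² = 0.016718 + 0.019016 + 0.000074 + 0.124892 + 0.137418 = 0.298118
B_P3 = 1 / 0.298118 = 3.3544
Σp_P2ᵢ² = 0.7500² + 0.0038² + 0.0038² + 0.2269² + 0.0154² = 0.562500 + 0.000014 + 0.000014 + 0.051484 + 0.000237 = 0.614249
B_P2 = 1 / 0.614249 = 1.6280
Ranking by B (broadest → narrowest): population P4 (3.85) > population P3 (3.35) > population P1 (2.44) > population P2 (1.63)

population P4 > population P3 > population P1 > population P2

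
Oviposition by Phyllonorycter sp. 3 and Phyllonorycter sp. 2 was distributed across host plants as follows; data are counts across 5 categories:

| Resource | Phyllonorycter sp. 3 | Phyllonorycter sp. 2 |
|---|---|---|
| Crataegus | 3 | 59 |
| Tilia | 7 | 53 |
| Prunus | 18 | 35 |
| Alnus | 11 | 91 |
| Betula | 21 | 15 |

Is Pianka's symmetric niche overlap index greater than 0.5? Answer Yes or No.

Yes

Proportions for Phyllonorycter sp. 3 (n=60): 3/60=0.0500, 7/60=0.1167, 18/60=0.3000, 11/60=0.1833, 21/60=0.3500
Proportions for Phyllonorycter sp. 2 (n=253): 59/253=0.2332, 53/253=0.2095, 35/253=0.1383, 91/253=0.3597, 15/253=0.0593
Σ p₁ᵢp₂ᵢ = 0.011660 + 0.024449 + 0.041490 + 0.065933 + 0.020755 = 0.164287
Σp_1ᵢ² = 0.0500² + 0.1167² + 0.3000² + 0.1833² + 0.3500² = 0.002500 + 0.013619 + 0.090000 + 0.033599 + 0.122500 = 0.262218
Σp_2ᵢ² = 0.2332² + 0.2095² + 0.1383² + 0.3597² + 0.0593² = 0.054382 + 0.043890 + 0.019127 + 0.129384 + 0.003516 = 0.250299
O = 0.164287 / √(0.262218 × 0.250299) = 0.164287 / 0.2561892 = 0.6413
O = 0.6413 > 0.5 → Yes.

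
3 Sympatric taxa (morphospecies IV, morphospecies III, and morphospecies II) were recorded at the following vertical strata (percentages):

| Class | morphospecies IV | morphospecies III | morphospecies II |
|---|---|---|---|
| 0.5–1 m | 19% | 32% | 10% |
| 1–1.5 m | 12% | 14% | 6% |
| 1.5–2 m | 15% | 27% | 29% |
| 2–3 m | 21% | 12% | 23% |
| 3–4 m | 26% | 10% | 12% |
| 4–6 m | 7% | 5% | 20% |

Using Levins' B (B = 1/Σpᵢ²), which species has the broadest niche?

Convert percentages to proportions (divide by 100).
Σp_IVᵢ² = 0.19² + 0.12² + 0.15² + 0.21² + 0.26² + 0.07² = 0.0361 + 0.0144 + 0.0225 + 0.0441 + 0.0676 + 0.0049 = 0.1896
B_IV = 1 / 0.1896 = 5.2743
Σp_IIIᵢ² = 0.32² + 0.14² + 0.27² + 0.12² + 0.10² + 0.05² = 0.1024 + 0.0196 + 0.0729 + 0.0144 + 0.0100 + 0.0025 = 0.2218
B_III = 1 / 0.2218 = 4.5086
Σp_IIᵢ² = 0.10² + 0.06² + 0.29² + 0.23² + 0.12² + 0.20² = 0.0100 + 0.0036 + 0.0841 + 0.0529 + 0.0144 + 0.0400 = 0.2050
B_II = 1 / 0.2050 = 4.8780
Highest B → broadest niche (most generalist): morphospecies IV (B = 5.27).

morphospecies IV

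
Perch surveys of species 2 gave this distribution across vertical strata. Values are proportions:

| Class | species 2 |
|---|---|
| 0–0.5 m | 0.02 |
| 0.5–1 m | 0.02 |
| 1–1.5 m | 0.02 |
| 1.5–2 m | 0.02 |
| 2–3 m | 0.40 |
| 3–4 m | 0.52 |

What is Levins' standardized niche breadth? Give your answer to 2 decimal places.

Σpᵢ² = 0.02² + 0.02² + 0.02² + 0.02² + 0.40² + 0.52² = 0.0004 + 0.0004 + 0.0004 + 0.0004 + 0.1600 + 0.2704 = 0.4320
B = 1 / 0.4320 = 2.3148
Bₛ = (B − 1)/(n − 1) = (2.3148 − 1)/(6 − 1) = 1.3148/5 = 0.2630

0.26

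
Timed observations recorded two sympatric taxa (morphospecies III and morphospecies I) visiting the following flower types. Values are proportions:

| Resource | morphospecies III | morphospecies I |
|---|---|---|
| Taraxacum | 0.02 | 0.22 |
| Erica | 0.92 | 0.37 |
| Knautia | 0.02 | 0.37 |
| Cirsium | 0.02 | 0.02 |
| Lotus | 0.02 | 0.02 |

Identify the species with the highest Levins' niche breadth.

morphospecies I

Σp_IIIᵢ² = 0.02² + 0.92² + 0.02² + 0.02² + 0.02² = 0.0004 + 0.8464 + 0.0004 + 0.0004 + 0.0004 = 0.8480
B_III = 1 / 0.8480 = 1.1792
Σp_Iᵢ² = 0.22² + 0.37² + 0.37² + 0.02² + 0.02² = 0.0484 + 0.1369 + 0.1369 + 0.0004 + 0.0004 = 0.3230
B_I = 1 / 0.3230 = 3.0960
Highest B → broadest niche (most generalist): morphospecies I (B = 3.10).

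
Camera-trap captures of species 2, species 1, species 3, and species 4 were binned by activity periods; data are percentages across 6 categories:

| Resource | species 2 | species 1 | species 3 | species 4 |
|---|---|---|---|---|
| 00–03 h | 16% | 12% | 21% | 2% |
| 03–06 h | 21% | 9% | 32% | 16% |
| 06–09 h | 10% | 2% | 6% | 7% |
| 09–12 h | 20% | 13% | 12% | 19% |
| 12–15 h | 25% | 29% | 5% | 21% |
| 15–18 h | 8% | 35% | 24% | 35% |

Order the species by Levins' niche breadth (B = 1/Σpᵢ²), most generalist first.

species 2 > species 3 > species 4 > species 1

Convert percentages to proportions (divide by 100).
Σp_2ᵢ² = 0.16² + 0.21² + 0.10² + 0.20² + 0.25² + 0.08² = 0.0256 + 0.0441 + 0.0100 + 0.0400 + 0.0625 + 0.0064 = 0.1886
B_2 = 1 / 0.1886 = 5.3022
Σp_1ᵢ² = 0.12² + 0.09² + 0.02² + 0.13² + 0.29² + 0.35² = 0.0144 + 0.0081 + 0.0004 + 0.0169 + 0.0841 + 0.1225 = 0.2464
B_1 = 1 / 0.2464 = 4.0584
Σp_3ᵢ² = 0.21² + 0.32² + 0.06² + 0.12² + 0.05² + 0.24² = 0.0441 + 0.1024 + 0.0036 + 0.0144 + 0.0025 + 0.0576 = 0.2246
B_3 = 1 / 0.2246 = 4.4524
Σp_4ᵢ² = 0.02² + 0.16² + 0.07² + 0.19² + 0.21² + 0.35² = 0.0004 + 0.0256 + 0.0049 + 0.0361 + 0.0441 + 0.1225 = 0.2336
B_4 = 1 / 0.2336 = 4.2808
Ranking by B (broadest → narrowest): species 2 (5.30) > species 3 (4.45) > species 4 (4.28) > species 1 (4.06)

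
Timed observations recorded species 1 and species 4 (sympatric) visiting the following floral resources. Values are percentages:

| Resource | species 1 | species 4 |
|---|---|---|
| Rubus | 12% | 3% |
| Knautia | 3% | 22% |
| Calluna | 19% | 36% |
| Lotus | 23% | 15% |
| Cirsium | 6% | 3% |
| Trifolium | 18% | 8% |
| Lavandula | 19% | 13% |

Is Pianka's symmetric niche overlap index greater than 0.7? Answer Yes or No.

Yes

Convert percentages to proportions (divide by 100).
Σ p₁ᵢp₂ᵢ = 0.0036 + 0.0066 + 0.0684 + 0.0345 + 0.0018 + 0.0144 + 0.0247 = 0.1540
Σp_1ᵢ² = 0.12² + 0.03² + 0.19² + 0.23² + 0.06² + 0.18² + 0.19² = 0.0144 + 0.0009 + 0.0361 + 0.0529 + 0.0036 + 0.0324 + 0.0361 = 0.1764
Σp_2ᵢ² = 0.03² + 0.22² + 0.36² + 0.15² + 0.03² + 0.08² + 0.13² = 0.0009 + 0.0484 + 0.1296 + 0.0225 + 0.0009 + 0.0064 + 0.0169 = 0.2256
O = 0.1540 / √(0.1764 × 0.2256) = 0.1540 / 0.19949 = 0.7720
O = 0.7720 > 0.7 → Yes.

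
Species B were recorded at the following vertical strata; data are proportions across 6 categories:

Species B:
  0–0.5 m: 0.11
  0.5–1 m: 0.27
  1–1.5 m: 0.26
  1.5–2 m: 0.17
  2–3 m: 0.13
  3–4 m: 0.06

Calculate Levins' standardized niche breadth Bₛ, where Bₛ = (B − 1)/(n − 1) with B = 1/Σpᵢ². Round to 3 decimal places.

0.790

Σpᵢ² = 0.11² + 0.27² + 0.26² + 0.17² + 0.13² + 0.06² = 0.0121 + 0.0729 + 0.0676 + 0.0289 + 0.0169 + 0.0036 = 0.2020
B = 1 / 0.2020 = 4.95050
Bₛ = (B − 1)/(n − 1) = (4.95050 − 1)/(6 − 1) = 3.95050/5 = 0.79010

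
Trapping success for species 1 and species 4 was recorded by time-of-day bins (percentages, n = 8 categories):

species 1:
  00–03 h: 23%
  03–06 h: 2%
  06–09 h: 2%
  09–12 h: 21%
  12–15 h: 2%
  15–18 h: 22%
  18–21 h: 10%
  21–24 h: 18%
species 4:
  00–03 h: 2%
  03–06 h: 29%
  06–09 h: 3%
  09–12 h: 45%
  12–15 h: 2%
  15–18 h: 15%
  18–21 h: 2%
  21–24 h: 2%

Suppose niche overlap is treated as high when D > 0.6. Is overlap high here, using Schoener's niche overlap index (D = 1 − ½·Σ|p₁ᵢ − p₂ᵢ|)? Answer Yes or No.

No

Convert percentages to proportions (divide by 100).
Σ|p₁ᵢ − p₂ᵢ| = 0.21 + 0.27 + 0.01 + 0.24 + 0.00 + 0.07 + 0.08 + 0.16 = 1.04
D = 1 − ½ × 1.04 = 1 − 0.520 = 0.4800
D = 0.4800 < 0.6 → No.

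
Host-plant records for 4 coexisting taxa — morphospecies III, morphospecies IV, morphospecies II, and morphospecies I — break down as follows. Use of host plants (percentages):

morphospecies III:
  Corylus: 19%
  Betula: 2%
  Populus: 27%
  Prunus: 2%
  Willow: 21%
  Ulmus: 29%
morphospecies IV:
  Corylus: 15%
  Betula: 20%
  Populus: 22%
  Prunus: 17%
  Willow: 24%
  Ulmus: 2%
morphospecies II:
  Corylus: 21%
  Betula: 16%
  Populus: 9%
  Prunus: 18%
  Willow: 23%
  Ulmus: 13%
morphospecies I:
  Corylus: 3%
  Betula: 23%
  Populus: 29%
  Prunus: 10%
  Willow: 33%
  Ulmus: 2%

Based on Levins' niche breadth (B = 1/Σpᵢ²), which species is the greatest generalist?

morphospecies II

Convert percentages to proportions (divide by 100).
Σp_IIIᵢ² = 0.19² + 0.02² + 0.27² + 0.02² + 0.21² + 0.29² = 0.0361 + 0.0004 + 0.0729 + 0.0004 + 0.0441 + 0.0841 = 0.2380
B_III = 1 / 0.2380 = 4.2017
Σp_IVᵢ² = 0.15² + 0.20² + 0.22² + 0.17² + 0.24² + 0.02² = 0.0225 + 0.0400 + 0.0484 + 0.0289 + 0.0576 + 0.0004 = 0.1978
B_IV = 1 / 0.1978 = 5.0556
Σp_IIᵢ² = 0.21² + 0.16² + 0.09² + 0.18² + 0.23² + 0.13² = 0.0441 + 0.0256 + 0.0081 + 0.0324 + 0.0529 + 0.0169 = 0.1800
B_II = 1 / 0.1800 = 5.5556
Σp_Iᵢ² = 0.03² + 0.23² + 0.29² + 0.10² + 0.33² + 0.02² = 0.0009 + 0.0529 + 0.0841 + 0.0100 + 0.1089 + 0.0004 = 0.2572
B_I = 1 / 0.2572 = 3.8880
Highest B → broadest niche (most generalist): morphospecies II (B = 5.56).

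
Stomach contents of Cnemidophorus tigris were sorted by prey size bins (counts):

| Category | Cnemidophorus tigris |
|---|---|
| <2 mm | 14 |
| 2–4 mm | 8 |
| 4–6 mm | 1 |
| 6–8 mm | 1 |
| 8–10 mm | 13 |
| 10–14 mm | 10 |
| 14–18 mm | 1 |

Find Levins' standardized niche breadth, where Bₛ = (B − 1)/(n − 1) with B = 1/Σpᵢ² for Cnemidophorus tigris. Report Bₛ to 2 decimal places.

0.56

Proportions for Cnemidophorus tigris (n=48): 14/48=0.2917, 8/48=0.1667, 1/48=0.0208, 1/48=0.0208, 13/48=0.2708, 10/48=0.2083, 1/48=0.0208
Σpᵢ² = 0.2917² + 0.1667² + 0.0208² + 0.0208² + 0.2708² + 0.2083² + 0.0208² = 0.085089 + 0.027789 + 0.000433 + 0.000433 + 0.073333 + 0.043389 + 0.000433 = 0.230899
B = 1 / 0.230899 = 4.3309
Bₛ = (B − 1)/(n − 1) = (4.3309 − 1)/(7 − 1) = 3.3309/6 = 0.5552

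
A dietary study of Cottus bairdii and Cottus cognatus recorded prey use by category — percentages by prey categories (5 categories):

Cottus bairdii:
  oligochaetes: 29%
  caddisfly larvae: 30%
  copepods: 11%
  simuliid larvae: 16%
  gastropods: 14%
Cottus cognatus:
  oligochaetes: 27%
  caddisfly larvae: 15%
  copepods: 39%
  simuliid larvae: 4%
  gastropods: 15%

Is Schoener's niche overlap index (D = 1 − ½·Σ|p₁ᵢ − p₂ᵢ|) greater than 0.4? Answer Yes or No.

Convert percentages to proportions (divide by 100).
Σ|p₁ᵢ − p₂ᵢ| = 0.02 + 0.15 + 0.28 + 0.12 + 0.01 = 0.58
D = 1 − ½ × 0.58 = 1 − 0.290 = 0.7100
D = 0.7100 > 0.4 → Yes.

Yes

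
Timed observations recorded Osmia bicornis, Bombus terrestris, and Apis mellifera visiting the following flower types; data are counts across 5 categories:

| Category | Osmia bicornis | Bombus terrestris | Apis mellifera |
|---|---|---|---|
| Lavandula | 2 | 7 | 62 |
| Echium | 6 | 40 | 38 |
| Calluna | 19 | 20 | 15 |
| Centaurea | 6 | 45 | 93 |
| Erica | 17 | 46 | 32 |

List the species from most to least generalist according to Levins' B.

Proportions for Osmia bicornis (n=50): 2/50=0.0400, 6/50=0.1200, 19/50=0.3800, 6/50=0.1200, 17/50=0.3400
Proportions for Bombus terrestris (n=158): 7/158=0.0443, 40/158=0.2532, 20/158=0.1266, 45/158=0.2848, 46/158=0.2911
Proportions for Apis mellifera (n=240): 62/240=0.2583, 38/240=0.1583, 15/240=0.0625, 93/240=0.3875, 32/240=0.1333
Σp_bicoᵢ² = 0.0400² + 0.1200² + 0.3800² + 0.1200² + 0.3400² = 0.001600 + 0.014400 + 0.144400 + 0.014400 + 0.115600 = 0.290400
B_bico = 1 / 0.290400 = 3.4435
Σp_terrᵢ² = 0.0443² + 0.2532² + 0.1266² + 0.2848² + 0.2911² = 0.001962 + 0.064110 + 0.016028 + 0.081111 + 0.084739 = 0.247950
B_terr = 1 / 0.247950 = 4.0331
Σp_mellᵢ² = 0.2583² + 0.1583² + 0.0625² + 0.3875² + 0.1333² = 0.066719 + 0.025059 + 0.003906 + 0.150156 + 0.017769 = 0.263609
B_mell = 1 / 0.263609 = 3.7935
Ranking by B (broadest → narrowest): Bombus terrestris (4.03) > Apis mellifera (3.79) > Osmia bicornis (3.44)

Bombus terrestris > Apis mellifera > Osmia bicornis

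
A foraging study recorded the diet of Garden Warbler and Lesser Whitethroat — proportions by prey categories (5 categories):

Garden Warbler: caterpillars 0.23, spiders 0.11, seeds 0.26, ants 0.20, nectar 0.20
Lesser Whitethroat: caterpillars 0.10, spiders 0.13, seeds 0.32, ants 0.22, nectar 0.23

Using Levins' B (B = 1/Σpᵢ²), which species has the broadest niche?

Garden Warbler

Σp_Warbᵢ² = 0.23² + 0.11² + 0.26² + 0.20² + 0.20² = 0.0529 + 0.0121 + 0.0676 + 0.0400 + 0.0400 = 0.2126
B_Warb = 1 / 0.2126 = 4.7037
Σp_Whitᵢ² = 0.10² + 0.13² + 0.32² + 0.22² + 0.23² = 0.0100 + 0.0169 + 0.1024 + 0.0484 + 0.0529 = 0.2306
B_Whit = 1 / 0.2306 = 4.3365
Highest B → broadest niche (most generalist): Garden Warbler (B = 4.70).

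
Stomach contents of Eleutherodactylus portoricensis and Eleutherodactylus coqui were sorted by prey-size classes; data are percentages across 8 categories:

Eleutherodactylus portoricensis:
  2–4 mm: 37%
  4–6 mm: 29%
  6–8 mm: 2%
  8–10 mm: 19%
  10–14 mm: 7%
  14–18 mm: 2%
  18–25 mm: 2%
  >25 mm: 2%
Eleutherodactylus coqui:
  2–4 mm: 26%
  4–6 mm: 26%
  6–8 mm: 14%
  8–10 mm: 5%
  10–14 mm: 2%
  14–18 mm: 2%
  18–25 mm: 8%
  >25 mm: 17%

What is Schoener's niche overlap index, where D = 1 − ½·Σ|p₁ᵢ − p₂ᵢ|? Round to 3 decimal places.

0.670

Convert percentages to proportions (divide by 100).
Σ|p₁ᵢ − p₂ᵢ| = 0.11 + 0.03 + 0.12 + 0.14 + 0.05 + 0.00 + 0.06 + 0.15 = 0.66
D = 1 − ½ × 0.66 = 1 − 0.330 = 0.67000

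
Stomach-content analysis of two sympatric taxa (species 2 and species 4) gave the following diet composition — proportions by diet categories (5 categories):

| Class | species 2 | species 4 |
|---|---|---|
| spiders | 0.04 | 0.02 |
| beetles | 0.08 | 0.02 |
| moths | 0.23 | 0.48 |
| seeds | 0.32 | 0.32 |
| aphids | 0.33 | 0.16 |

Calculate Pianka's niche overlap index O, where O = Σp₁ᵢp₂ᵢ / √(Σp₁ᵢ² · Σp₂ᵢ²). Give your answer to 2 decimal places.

Σ p₁ᵢp₂ᵢ = 0.0008 + 0.0016 + 0.1104 + 0.1024 + 0.0528 = 0.2680
Σp_1ᵢ² = 0.04² + 0.08² + 0.23² + 0.32² + 0.33² = 0.0016 + 0.0064 + 0.0529 + 0.1024 + 0.1089 = 0.2722
Σp_2ᵢ² = 0.02² + 0.02² + 0.48² + 0.32² + 0.16² = 0.0004 + 0.0004 + 0.2304 + 0.1024 + 0.0256 = 0.3592
O = 0.2680 / √(0.2722 × 0.3592) = 0.2680 / 0.31269 = 0.8571

0.86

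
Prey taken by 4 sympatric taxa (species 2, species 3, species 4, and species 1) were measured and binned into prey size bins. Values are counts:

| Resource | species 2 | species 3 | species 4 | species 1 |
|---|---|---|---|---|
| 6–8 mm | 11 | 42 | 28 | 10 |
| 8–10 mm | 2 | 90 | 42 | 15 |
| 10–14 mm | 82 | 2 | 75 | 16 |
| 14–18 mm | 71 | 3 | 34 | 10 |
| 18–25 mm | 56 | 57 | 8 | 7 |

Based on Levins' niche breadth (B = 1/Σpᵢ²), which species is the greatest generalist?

Proportions for species 2 (n=222): 11/222=0.0495, 2/222=0.0090, 82/222=0.3694, 71/222=0.3198, 56/222=0.2523
Proportions for species 3 (n=194): 42/194=0.2165, 90/194=0.4639, 2/194=0.0103, 3/194=0.0155, 57/194=0.2938
Proportions for species 4 (n=187): 28/187=0.1497, 42/187=0.2246, 75/187=0.4011, 34/187=0.1818, 8/187=0.0428
Proportions for species 1 (n=58): 10/58=0.1724, 15/58=0.2586, 16/58=0.2759, 10/58=0.1724, 7/58=0.1207
Σp_2ᵢ² = 0.0495² + 0.0090² + 0.3694² + 0.3198² + 0.2523² = 0.002450 + 0.000081 + 0.136456 + 0.102272 + 0.063655 = 0.304914
B_2 = 1 / 0.304914 = 3.2796
Σp_3ᵢ² = 0.2165² + 0.4639² + 0.0103² + 0.0155² + 0.2938² = 0.046872 + 0.215203 + 0.000106 + 0.000240 + 0.086318 = 0.348739
B_3 = 1 / 0.348739 = 2.8675
Σp_4ᵢ² = 0.1497² + 0.2246² + 0.4011² + 0.1818² + 0.0428² = 0.022410 + 0.050445 + 0.160881 + 0.033051 + 0.001832 = 0.268619
B_4 = 1 / 0.268619 = 3.7227
Σp_1ᵢ² = 0.1724² + 0.2586² + 0.2759² + 0.1724² + 0.1207² = 0.029722 + 0.066874 + 0.076121 + 0.029722 + 0.014568 = 0.217007
B_1 = 1 / 0.217007 = 4.6081
Highest B → broadest niche (most generalist): species 1 (B = 4.61).

species 1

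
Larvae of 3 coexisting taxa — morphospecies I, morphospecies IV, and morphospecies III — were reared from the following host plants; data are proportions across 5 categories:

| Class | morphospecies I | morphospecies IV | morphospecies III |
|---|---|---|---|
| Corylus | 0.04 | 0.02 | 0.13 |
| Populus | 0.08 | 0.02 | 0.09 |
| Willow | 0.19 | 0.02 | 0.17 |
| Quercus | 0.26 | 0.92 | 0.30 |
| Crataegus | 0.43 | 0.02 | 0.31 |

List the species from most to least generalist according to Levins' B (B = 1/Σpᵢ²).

morphospecies III > morphospecies I > morphospecies IV

Σp_Iᵢ² = 0.04² + 0.08² + 0.19² + 0.26² + 0.43² = 0.0016 + 0.0064 + 0.0361 + 0.0676 + 0.1849 = 0.2966
B_I = 1 / 0.2966 = 3.3715
Σp_IVᵢ² = 0.02² + 0.02² + 0.02² + 0.92² + 0.02² = 0.0004 + 0.0004 + 0.0004 + 0.8464 + 0.0004 = 0.8480
B_IV = 1 / 0.8480 = 1.1792
Σp_IIIᵢ² = 0.13² + 0.09² + 0.17² + 0.30² + 0.31² = 0.0169 + 0.0081 + 0.0289 + 0.0900 + 0.0961 = 0.2400
B_III = 1 / 0.2400 = 4.1667
Ranking by B (broadest → narrowest): morphospecies III (4.17) > morphospecies I (3.37) > morphospecies IV (1.18)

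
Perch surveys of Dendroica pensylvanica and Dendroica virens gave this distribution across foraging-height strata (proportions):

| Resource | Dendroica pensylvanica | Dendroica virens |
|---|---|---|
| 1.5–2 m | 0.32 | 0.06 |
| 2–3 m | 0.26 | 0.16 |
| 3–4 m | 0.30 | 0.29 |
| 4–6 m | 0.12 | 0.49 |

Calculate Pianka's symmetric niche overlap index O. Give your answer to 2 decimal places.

Σ p₁ᵢp₂ᵢ = 0.0192 + 0.0416 + 0.0870 + 0.0588 = 0.2066
Σp_1ᵢ² = 0.32² + 0.26² + 0.30² + 0.12² = 0.1024 + 0.0676 + 0.0900 + 0.0144 = 0.2744
Σp_2ᵢ² = 0.06² + 0.16² + 0.29² + 0.49² = 0.0036 + 0.0256 + 0.0841 + 0.2401 = 0.3534
O = 0.2066 / √(0.2744 × 0.3534) = 0.2066 / 0.31140 = 0.6635

0.66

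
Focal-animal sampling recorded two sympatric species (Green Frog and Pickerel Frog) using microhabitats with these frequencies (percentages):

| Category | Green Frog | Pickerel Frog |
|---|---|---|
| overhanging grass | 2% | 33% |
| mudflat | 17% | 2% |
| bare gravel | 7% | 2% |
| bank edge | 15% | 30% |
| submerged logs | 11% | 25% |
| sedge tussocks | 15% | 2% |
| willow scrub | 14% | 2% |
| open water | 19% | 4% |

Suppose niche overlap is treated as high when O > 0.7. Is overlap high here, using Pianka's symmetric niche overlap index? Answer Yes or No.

No

Convert percentages to proportions (divide by 100).
Σ p₁ᵢp₂ᵢ = 0.0066 + 0.0034 + 0.0014 + 0.0450 + 0.0275 + 0.0030 + 0.0028 + 0.0076 = 0.0973
Σp_1ᵢ² = 0.02² + 0.17² + 0.07² + 0.15² + 0.11² + 0.15² + 0.14² + 0.19² = 0.0004 + 0.0289 + 0.0049 + 0.0225 + 0.0121 + 0.0225 + 0.0196 + 0.0361 = 0.1470
Σp_2ᵢ² = 0.33² + 0.02² + 0.02² + 0.30² + 0.25² + 0.02² + 0.02² + 0.04² = 0.1089 + 0.0004 + 0.0004 + 0.0900 + 0.0625 + 0.0004 + 0.0004 + 0.0016 = 0.2646
O = 0.0973 / √(0.1470 × 0.2646) = 0.0973 / 0.19722 = 0.4934
O = 0.4934 < 0.7 → No.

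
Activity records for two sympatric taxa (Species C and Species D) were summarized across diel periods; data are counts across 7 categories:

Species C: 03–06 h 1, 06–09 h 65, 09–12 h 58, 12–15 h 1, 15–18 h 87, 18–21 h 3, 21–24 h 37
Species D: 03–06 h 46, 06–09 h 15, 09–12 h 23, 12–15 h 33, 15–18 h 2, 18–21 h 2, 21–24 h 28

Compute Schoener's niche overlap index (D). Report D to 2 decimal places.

Proportions for Species C (n=252): 1/252=0.0040, 65/252=0.2579, 58/252=0.2302, 1/252=0.0040, 87/252=0.3452, 3/252=0.0119, 37/252=0.1468
Proportions for Species D (n=149): 46/149=0.3087, 15/149=0.1007, 23/149=0.1544, 33/149=0.2215, 2/149=0.0134, 2/149=0.0134, 28/149=0.1879
Σ|p₁ᵢ − p₂ᵢ| = 0.3047 + 0.1572 + 0.0758 + 0.2175 + 0.3318 + 0.0015 + 0.0411 = 1.1296
D = 1 − ½ × 1.1296 = 1 − 0.56480 = 0.43520

0.44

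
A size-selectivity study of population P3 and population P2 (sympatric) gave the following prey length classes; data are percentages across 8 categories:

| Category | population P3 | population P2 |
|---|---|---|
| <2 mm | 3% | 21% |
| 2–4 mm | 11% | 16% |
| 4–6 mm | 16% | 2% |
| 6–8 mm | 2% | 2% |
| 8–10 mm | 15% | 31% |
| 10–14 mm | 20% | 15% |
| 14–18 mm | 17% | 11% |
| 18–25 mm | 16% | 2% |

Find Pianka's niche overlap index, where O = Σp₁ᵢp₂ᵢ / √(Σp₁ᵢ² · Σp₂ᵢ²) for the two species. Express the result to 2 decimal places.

0.71

Convert percentages to proportions (divide by 100).
Σ p₁ᵢp₂ᵢ = 0.0063 + 0.0176 + 0.0032 + 0.0004 + 0.0465 + 0.0300 + 0.0187 + 0.0032 = 0.1259
Σp_1ᵢ² = 0.03² + 0.11² + 0.16² + 0.02² + 0.15² + 0.20² + 0.17² + 0.16² = 0.0009 + 0.0121 + 0.0256 + 0.0004 + 0.0225 + 0.0400 + 0.0289 + 0.0256 = 0.1560
Σp_2ᵢ² = 0.21² + 0.16² + 0.02² + 0.02² + 0.31² + 0.15² + 0.11² + 0.02² = 0.0441 + 0.0256 + 0.0004 + 0.0004 + 0.0961 + 0.0225 + 0.0121 + 0.0004 = 0.2016
O = 0.1259 / √(0.1560 × 0.2016) = 0.1259 / 0.17734 = 0.7099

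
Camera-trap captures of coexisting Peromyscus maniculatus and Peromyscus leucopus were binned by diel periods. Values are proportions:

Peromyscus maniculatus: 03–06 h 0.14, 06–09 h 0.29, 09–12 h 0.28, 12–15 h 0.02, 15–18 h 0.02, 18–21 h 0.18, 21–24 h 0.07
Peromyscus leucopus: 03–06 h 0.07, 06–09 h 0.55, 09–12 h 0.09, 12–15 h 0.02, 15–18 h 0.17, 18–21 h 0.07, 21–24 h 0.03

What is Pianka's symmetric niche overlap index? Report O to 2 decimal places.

Σ p₁ᵢp₂ᵢ = 0.0098 + 0.1595 + 0.0252 + 0.0004 + 0.0034 + 0.0126 + 0.0021 = 0.2130
Σp_1ᵢ² = 0.14² + 0.29² + 0.28² + 0.02² + 0.02² + 0.18² + 0.07² = 0.0196 + 0.0841 + 0.0784 + 0.0004 + 0.0004 + 0.0324 + 0.0049 = 0.2202
Σp_2ᵢ² = 0.07² + 0.55² + 0.09² + 0.02² + 0.17² + 0.07² + 0.03² = 0.0049 + 0.3025 + 0.0081 + 0.0004 + 0.0289 + 0.0049 + 0.0009 = 0.3506
O = 0.2130 / √(0.2202 × 0.3506) = 0.2130 / 0.27785 = 0.7666

0.77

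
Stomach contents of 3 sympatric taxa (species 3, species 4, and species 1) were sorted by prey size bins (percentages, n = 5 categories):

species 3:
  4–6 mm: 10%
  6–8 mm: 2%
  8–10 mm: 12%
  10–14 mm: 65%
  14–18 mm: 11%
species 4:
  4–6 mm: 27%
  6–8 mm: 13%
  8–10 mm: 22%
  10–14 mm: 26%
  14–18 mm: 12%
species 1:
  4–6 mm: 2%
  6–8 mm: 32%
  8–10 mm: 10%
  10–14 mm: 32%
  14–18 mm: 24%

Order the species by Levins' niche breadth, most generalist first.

species 4 > species 1 > species 3

Convert percentages to proportions (divide by 100).
Σp_3ᵢ² = 0.10² + 0.02² + 0.12² + 0.65² + 0.11² = 0.0100 + 0.0004 + 0.0144 + 0.4225 + 0.0121 = 0.4594
B_3 = 1 / 0.4594 = 2.1768
Σp_4ᵢ² = 0.27² + 0.13² + 0.22² + 0.26² + 0.12² = 0.0729 + 0.0169 + 0.0484 + 0.0676 + 0.0144 = 0.2202
B_4 = 1 / 0.2202 = 4.5413
Σp_1ᵢ² = 0.02² + 0.32² + 0.10² + 0.32² + 0.24² = 0.0004 + 0.1024 + 0.0100 + 0.1024 + 0.0576 = 0.2728
B_1 = 1 / 0.2728 = 3.6657
Ranking by B (broadest → narrowest): species 4 (4.54) > species 1 (3.67) > species 3 (2.18)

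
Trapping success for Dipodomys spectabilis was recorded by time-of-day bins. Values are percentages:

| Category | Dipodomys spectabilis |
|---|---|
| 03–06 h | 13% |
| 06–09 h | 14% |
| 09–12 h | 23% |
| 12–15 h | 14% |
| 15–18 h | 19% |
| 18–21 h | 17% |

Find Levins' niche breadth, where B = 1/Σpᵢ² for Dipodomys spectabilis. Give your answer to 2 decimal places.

Convert percentages to proportions (divide by 100).
Σpᵢ² = 0.13² + 0.14² + 0.23² + 0.14² + 0.19² + 0.17² = 0.0169 + 0.0196 + 0.0529 + 0.0196 + 0.0361 + 0.0289 = 0.1740
B = 1 / 0.1740 = 5.7471

5.75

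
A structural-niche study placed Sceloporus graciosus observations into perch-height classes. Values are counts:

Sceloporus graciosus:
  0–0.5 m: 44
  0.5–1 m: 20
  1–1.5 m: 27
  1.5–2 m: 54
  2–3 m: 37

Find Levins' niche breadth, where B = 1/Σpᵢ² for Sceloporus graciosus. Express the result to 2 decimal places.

4.51

Proportions for Sceloporus graciosus (n=182): 44/182=0.2418, 20/182=0.1099, 27/182=0.1484, 54/182=0.2967, 37/182=0.2033
Σpᵢ² = 0.2418² + 0.1099² + 0.1484² + 0.2967² + 0.2033² = 0.058467 + 0.012078 + 0.022023 + 0.088031 + 0.041331 = 0.221930
B = 1 / 0.221930 = 4.5059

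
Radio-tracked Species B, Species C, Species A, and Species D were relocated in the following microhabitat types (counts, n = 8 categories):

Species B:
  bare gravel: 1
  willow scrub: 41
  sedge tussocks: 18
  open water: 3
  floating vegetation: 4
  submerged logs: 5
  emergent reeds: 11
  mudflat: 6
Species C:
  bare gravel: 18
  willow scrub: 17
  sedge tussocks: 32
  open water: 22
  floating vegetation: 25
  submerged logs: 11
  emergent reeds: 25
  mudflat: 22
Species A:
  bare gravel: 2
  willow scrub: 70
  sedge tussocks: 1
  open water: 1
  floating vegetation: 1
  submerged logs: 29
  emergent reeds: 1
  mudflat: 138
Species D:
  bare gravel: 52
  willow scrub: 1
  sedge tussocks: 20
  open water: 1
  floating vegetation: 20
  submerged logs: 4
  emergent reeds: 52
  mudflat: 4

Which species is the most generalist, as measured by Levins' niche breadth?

Proportions for Species B (n=89): 1/89=0.0112, 41/89=0.4607, 18/89=0.2022, 3/89=0.0337, 4/89=0.0449, 5/89=0.0562, 11/89=0.1236, 6/89=0.0674
Proportions for Species C (n=172): 18/172=0.1047, 17/172=0.0988, 32/172=0.1860, 22/172=0.1279, 25/172=0.1453, 11/172=0.0640, 25/172=0.1453, 22/172=0.1279
Proportions for Species A (n=243): 2/243=0.0082, 70/243=0.2881, 1/243=0.0041, 1/243=0.0041, 1/243=0.0041, 29/243=0.1193, 1/243=0.0041, 138/243=0.5679
Proportions for Species D (n=154): 52/154=0.3377, 1/154=0.0065, 20/154=0.1299, 1/154=0.0065, 20/154=0.1299, 4/154=0.0260, 52/154=0.3377, 4/154=0.0260
Σp_Bᵢ² = 0.0112² + 0.4607² + 0.2022² + 0.0337² + 0.0449² + 0.0562² + 0.1236² + 0.0674² = 0.000125 + 0.212244 + 0.040885 + 0.001136 + 0.002016 + 0.003158 + 0.015277 + 0.004543 = 0.279384
B_B = 1 / 0.279384 = 3.5793
Σp_Cᵢ² = 0.1047² + 0.0988² + 0.1860² + 0.1279² + 0.1453² + 0.0640² + 0.1453² + 0.1279² = 0.010962 + 0.009761 + 0.034596 + 0.016358 + 0.021112 + 0.004096 + 0.021112 + 0.016358 = 0.134355
B_C = 1 / 0.134355 = 7.4430
Σp_Aᵢ² = 0.0082² + 0.2881² + 0.0041² + 0.0041² + 0.0041² + 0.1193² + 0.0041² + 0.5679² = 0.000067 + 0.083002 + 0.000017 + 0.000017 + 0.000017 + 0.014232 + 0.000017 + 0.322510 = 0.419879
B_A = 1 / 0.419879 = 2.3816
Σp_Dᵢ² = 0.3377² + 0.0065² + 0.1299² + 0.0065² + 0.1299² + 0.0260² + 0.3377² + 0.0260² = 0.114041 + 0.000042 + 0.016874 + 0.000042 + 0.016874 + 0.000676 + 0.114041 + 0.000676 = 0.263266
B_D = 1 / 0.263266 = 3.7984
Highest B → broadest niche (most generalist): Species C (B = 7.44).

Species C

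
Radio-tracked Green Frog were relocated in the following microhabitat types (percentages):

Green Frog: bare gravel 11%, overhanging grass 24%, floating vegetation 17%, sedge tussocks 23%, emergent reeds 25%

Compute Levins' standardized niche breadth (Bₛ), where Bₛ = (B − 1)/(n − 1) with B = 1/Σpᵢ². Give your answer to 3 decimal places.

Convert percentages to proportions (divide by 100).
Σpᵢ² = 0.11² + 0.24² + 0.17² + 0.23² + 0.25² = 0.0121 + 0.0576 + 0.0289 + 0.0529 + 0.0625 = 0.2140
B = 1 / 0.2140 = 4.67290
Bₛ = (B − 1)/(n − 1) = (4.67290 − 1)/(5 − 1) = 3.67290/4 = 0.91823

0.918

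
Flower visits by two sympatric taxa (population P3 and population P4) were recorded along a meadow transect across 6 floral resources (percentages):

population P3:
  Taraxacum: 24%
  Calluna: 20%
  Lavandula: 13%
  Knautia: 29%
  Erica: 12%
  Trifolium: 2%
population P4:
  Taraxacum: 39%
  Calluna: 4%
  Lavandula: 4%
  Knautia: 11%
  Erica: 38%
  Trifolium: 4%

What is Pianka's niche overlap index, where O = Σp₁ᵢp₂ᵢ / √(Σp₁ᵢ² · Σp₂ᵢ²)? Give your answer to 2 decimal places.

Convert percentages to proportions (divide by 100).
Σ p₁ᵢp₂ᵢ = 0.0936 + 0.0080 + 0.0052 + 0.0319 + 0.0456 + 0.0008 = 0.1851
Σp_1ᵢ² = 0.24² + 0.20² + 0.13² + 0.29² + 0.12² + 0.02² = 0.0576 + 0.0400 + 0.0169 + 0.0841 + 0.0144 + 0.0004 = 0.2134
Σp_2ᵢ² = 0.39² + 0.04² + 0.04² + 0.11² + 0.38² + 0.04² = 0.1521 + 0.0016 + 0.0016 + 0.0121 + 0.1444 + 0.0016 = 0.3134
O = 0.1851 / √(0.2134 × 0.3134) = 0.1851 / 0.25861 = 0.7157

0.72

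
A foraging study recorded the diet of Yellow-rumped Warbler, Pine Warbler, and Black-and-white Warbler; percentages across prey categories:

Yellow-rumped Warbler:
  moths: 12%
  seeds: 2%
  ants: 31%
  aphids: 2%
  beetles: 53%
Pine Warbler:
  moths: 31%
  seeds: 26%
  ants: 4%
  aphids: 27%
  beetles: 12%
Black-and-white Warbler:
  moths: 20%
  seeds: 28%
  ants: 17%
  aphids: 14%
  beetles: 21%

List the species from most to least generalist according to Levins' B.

Convert percentages to proportions (divide by 100).
Σp_Yellᵢ² = 0.12² + 0.02² + 0.31² + 0.02² + 0.53² = 0.0144 + 0.0004 + 0.0961 + 0.0004 + 0.2809 = 0.3922
B_Yell = 1 / 0.3922 = 2.5497
Σp_Pineᵢ² = 0.31² + 0.26² + 0.04² + 0.27² + 0.12² = 0.0961 + 0.0676 + 0.0016 + 0.0729 + 0.0144 = 0.2526
B_Pine = 1 / 0.2526 = 3.9588
Σp_Blacᵢ² = 0.20² + 0.28² + 0.17² + 0.14² + 0.21² = 0.0400 + 0.0784 + 0.0289 + 0.0196 + 0.0441 = 0.2110
B_Blac = 1 / 0.2110 = 4.7393
Ranking by B (broadest → narrowest): Black-and-white Warbler (4.74) > Pine Warbler (3.96) > Yellow-rumped Warbler (2.55)

Black-and-white Warbler > Pine Warbler > Yellow-rumped Warbler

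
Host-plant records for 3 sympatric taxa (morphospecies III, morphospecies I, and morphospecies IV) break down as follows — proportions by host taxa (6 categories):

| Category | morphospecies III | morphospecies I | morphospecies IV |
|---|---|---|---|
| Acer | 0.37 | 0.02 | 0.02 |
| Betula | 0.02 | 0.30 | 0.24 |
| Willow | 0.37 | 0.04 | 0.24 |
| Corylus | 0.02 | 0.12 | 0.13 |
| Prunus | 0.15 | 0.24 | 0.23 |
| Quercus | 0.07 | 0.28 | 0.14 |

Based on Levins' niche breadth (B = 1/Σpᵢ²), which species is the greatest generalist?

Σp_IIIᵢ² = 0.37² + 0.02² + 0.37² + 0.02² + 0.15² + 0.07² = 0.1369 + 0.0004 + 0.1369 + 0.0004 + 0.0225 + 0.0049 = 0.3020
B_III = 1 / 0.3020 = 3.3113
Σp_Iᵢ² = 0.02² + 0.30² + 0.04² + 0.12² + 0.24² + 0.28² = 0.0004 + 0.0900 + 0.0016 + 0.0144 + 0.0576 + 0.0784 = 0.2424
B_I = 1 / 0.2424 = 4.1254
Σp_IVᵢ² = 0.02² + 0.24² + 0.24² + 0.13² + 0.23² + 0.14² = 0.0004 + 0.0576 + 0.0576 + 0.0169 + 0.0529 + 0.0196 = 0.2050
B_IV = 1 / 0.2050 = 4.8780
Highest B → broadest niche (most generalist): morphospecies IV (B = 4.88).

morphospecies IV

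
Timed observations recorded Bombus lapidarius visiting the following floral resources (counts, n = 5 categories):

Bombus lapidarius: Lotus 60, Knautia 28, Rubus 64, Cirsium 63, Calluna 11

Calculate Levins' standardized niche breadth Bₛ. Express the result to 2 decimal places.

Proportions for Bombus lapidarius (n=226): 60/226=0.2655, 28/226=0.1239, 64/226=0.2832, 63/226=0.2788, 11/226=0.0487
Σpᵢ² = 0.2655² + 0.1239² + 0.2832² + 0.2788² + 0.0487² = 0.070490 + 0.015351 + 0.080202 + 0.077729 + 0.002372 = 0.246144
B = 1 / 0.246144 = 4.0627
Bₛ = (B − 1)/(n − 1) = (4.0627 − 1)/(5 − 1) = 3.0627/4 = 0.7657

0.77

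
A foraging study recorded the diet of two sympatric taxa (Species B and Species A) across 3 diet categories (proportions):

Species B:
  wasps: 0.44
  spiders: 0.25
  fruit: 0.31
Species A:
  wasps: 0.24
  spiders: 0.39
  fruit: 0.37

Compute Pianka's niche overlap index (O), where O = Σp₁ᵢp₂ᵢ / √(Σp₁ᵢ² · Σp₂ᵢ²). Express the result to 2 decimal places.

0.91

Σ p₁ᵢp₂ᵢ = 0.1056 + 0.0975 + 0.1147 = 0.3178
Σp_1ᵢ² = 0.44² + 0.25² + 0.31² = 0.1936 + 0.0625 + 0.0961 = 0.3522
Σp_2ᵢ² = 0.24² + 0.39² + 0.37² = 0.0576 + 0.1521 + 0.1369 = 0.3466
O = 0.3178 / √(0.3522 × 0.3466) = 0.3178 / 0.34939 = 0.9096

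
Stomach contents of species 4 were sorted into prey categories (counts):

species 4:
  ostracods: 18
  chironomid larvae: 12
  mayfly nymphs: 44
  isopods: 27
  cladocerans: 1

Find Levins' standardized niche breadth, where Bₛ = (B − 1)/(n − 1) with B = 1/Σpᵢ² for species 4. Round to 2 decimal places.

Proportions for species 4 (n=102): 18/102=0.1765, 12/102=0.1176, 44/102=0.4314, 27/102=0.2647, 1/102=0.0098
Σpᵢ² = 0.1765² + 0.1176² + 0.4314² + 0.2647² + 0.0098² = 0.031152 + 0.013830 + 0.186106 + 0.070066 + 0.000096 = 0.301250
B = 1 / 0.301250 = 3.3195
Bₛ = (B − 1)/(n − 1) = (3.3195 − 1)/(5 − 1) = 2.3195/4 = 0.5799

0.58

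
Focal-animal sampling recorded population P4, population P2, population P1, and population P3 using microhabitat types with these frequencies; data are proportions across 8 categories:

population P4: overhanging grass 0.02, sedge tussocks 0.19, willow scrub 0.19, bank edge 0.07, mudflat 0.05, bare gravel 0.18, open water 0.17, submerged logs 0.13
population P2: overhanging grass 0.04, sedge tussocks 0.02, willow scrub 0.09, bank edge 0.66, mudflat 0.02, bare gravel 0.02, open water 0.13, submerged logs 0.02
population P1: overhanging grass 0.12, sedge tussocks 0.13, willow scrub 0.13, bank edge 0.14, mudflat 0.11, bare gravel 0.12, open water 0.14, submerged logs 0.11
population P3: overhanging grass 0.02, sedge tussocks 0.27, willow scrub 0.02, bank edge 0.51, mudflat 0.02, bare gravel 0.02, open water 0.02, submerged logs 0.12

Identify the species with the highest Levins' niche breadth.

population P1

Σp_P4ᵢ² = 0.02² + 0.19² + 0.19² + 0.07² + 0.05² + 0.18² + 0.17² + 0.13² = 0.0004 + 0.0361 + 0.0361 + 0.0049 + 0.0025 + 0.0324 + 0.0289 + 0.0169 = 0.1582
B_P4 = 1 / 0.1582 = 6.3211
Σp_P2ᵢ² = 0.04² + 0.02² + 0.09² + 0.66² + 0.02² + 0.02² + 0.13² + 0.02² = 0.0016 + 0.0004 + 0.0081 + 0.4356 + 0.0004 + 0.0004 + 0.0169 + 0.0004 = 0.4638
B_P2 = 1 / 0.4638 = 2.1561
Σp_P1ᵢ² = 0.12² + 0.13² + 0.13² + 0.14² + 0.11² + 0.12² + 0.14² + 0.11² = 0.0144 + 0.0169 + 0.0169 + 0.0196 + 0.0121 + 0.0144 + 0.0196 + 0.0121 = 0.1260
B_P1 = 1 / 0.1260 = 7.9365
Σp_P3ᵢ² = 0.02² + 0.27² + 0.02² + 0.51² + 0.02² + 0.02² + 0.02² + 0.12² = 0.0004 + 0.0729 + 0.0004 + 0.2601 + 0.0004 + 0.0004 + 0.0004 + 0.0144 = 0.3494
B_P3 = 1 / 0.3494 = 2.8620
Highest B → broadest niche (most generalist): population P1 (B = 7.94).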